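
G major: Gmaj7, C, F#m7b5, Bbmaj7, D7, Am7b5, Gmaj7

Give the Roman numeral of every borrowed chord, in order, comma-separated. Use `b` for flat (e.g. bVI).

The diatonic triads in G major are G, Am, Bm, C, D, Em, F#dim. Gmaj7, C, F#m7b5 and D7 are all diatonic. Bbmaj7 (Bb–D–F–A) doesn't fit — on degree 3 G major would have Bm (iii). Bbmaj7 is the degree-3 chord of G minor, so it is the borrowed bIIImaj7. Am7b5 (A–C–Eb–G) doesn't fit — on degree 2 G major would have Am (ii). Am7b5 is the degree-2 chord of G minor, so it is the borrowed iiø7.

bIIImaj7, iiø7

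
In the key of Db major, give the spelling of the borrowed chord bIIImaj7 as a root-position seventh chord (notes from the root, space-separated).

Fb Ab Cb Eb

The root of bIIImaj7 is the lowered 3rd degree: F becomes Fb. In Db minor the chord on Fb is Fb–Ab–Cb–Eb.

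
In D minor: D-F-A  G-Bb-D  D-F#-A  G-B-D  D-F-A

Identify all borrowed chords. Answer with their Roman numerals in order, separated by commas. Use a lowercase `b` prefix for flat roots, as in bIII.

The diatonic triads in D minor (with V from harmonic minor) are Dm, Edim, F, Gm, A, Bb, C. Of the given chords, D–F–A = Dm and G–Bb–D = Gm are diatonic. But D–F#–A is foreign: the diatonic i on degree 1 is Dm, whereas D comes from D major. It is labeled I. But G–B–D is foreign: the diatonic iv on degree 4 is Gm, whereas G comes from D major. It is labeled IV.

I, IV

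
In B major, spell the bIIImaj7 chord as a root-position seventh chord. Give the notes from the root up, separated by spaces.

Scale degree 3 in B major is D#. bIIImaj7 uses the lowered form, D, taken from B minor. Stacking thirds in B minor on D gives D–F#–A–C#.

D F# A C#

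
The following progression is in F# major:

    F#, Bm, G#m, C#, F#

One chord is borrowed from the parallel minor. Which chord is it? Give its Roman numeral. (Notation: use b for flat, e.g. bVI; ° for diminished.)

In F# major the diatonic chords are F#, G#m, A#m, B, C#, D#m, E#dim. Of the given chords, F#, G#m and C# are diatonic. Bm (B–D–F#) is not: scale degree 4 in F# major carries B (IV). In F# minor the chord on that degree is Bm, so here it functions as iv, borrowed from the parallel minor.

iv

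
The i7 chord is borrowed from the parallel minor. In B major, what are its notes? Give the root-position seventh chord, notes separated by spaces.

B D F# A

i7 is built on scale degree 1, which is B in both B major and its parallel. Stacking thirds in B minor on B gives B–D–F#–A.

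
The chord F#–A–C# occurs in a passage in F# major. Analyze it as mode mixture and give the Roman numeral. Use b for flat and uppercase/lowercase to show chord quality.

The root F# is the diatonic 1st degree of F# major; the borrowing shows in the chord quality. F#–A–C# is a minor chord — the form found in F# minor, not the diatonic I (F#). Borrowed into F# major it is written i.

i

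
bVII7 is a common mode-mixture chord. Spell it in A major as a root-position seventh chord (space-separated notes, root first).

G B D F

Scale degree 7 in A major is G#. bVII7 uses the lowered form, G, taken from A minor. Building the dominant-seventh chord from the parallel minor on G: G–B–D–F.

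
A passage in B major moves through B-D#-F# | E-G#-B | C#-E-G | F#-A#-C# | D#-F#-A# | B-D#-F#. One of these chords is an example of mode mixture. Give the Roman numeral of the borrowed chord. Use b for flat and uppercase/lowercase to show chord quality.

ii°

B major has the diatonic set B, C#m, D#m, E, F#, G#m, A#dim. B–D#–F# = B, E–G#–B = E, F#–A#–C# = F# and D#–F#–A# = D#m all belong to that set. But C#–E–G is foreign: the diatonic ii on degree 2 is C#m, whereas C#dim comes from B minor. It is labeled ii°.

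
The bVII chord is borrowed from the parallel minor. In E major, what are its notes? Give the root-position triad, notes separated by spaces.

D F# A

bVII is built on the lowered scale degree 7. In E major degree 7 is D#; lowered it becomes D. In E minor the chord on D is D–F#–A.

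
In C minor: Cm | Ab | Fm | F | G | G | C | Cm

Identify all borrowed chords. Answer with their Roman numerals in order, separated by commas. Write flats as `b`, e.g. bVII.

The diatonic triads in C minor (with V from harmonic minor) are Cm, Ddim, Eb, Fm, G, Ab, Bb. Of the given chords, Cm, Ab, Fm and G are diatonic. F (F–A–C) doesn't fit — on degree 4 C minor would have Fm (iv). F is the degree-4 chord of C major, so it is the borrowed IV. C (C–E–G) is not: scale degree 1 in C minor carries Cm (i). In C major the chord on that degree is C, so here it functions as I, borrowed from the parallel major.

IV, I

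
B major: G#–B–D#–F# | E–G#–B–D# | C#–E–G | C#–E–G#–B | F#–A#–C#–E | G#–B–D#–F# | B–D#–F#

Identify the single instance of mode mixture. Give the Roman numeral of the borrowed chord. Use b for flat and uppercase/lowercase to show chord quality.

ii°

The diatonic triads in B major are B, C#m, D#m, E, F#, G#m, A#dim. G#–B–D#–F# = G#m7, E–G#–B–D# = Emaj7, C#–E–G#–B = C#m7, F#–A#–C#–E = F#7 and B–D#–F# = B all belong to that set. C#–E–G is not: scale degree 2 in B major carries C#m (ii). In B minor the chord on that degree is C#dim, so here it functions as ii°, borrowed from the parallel minor.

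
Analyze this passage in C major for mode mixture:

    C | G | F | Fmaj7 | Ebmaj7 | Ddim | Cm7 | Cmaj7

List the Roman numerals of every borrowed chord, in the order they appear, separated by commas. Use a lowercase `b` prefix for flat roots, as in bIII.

bIIImaj7, ii°, i7

C major has the diatonic set C, Dm, Em, F, G, Am, Bdim. Of the given chords, C, G, F, Fmaj7 and Cmaj7 are diatonic. Ebmaj7 (Eb–G–Bb–D) doesn't fit — on degree 3 C major would have Em (iii). Ebmaj7 is the degree-3 chord of C minor, so it is the borrowed bIIImaj7. Ddim (D–F–Ab) doesn't fit — on degree 2 C major would have Dm (ii). Ddim is the degree-2 chord of C minor, so it is the borrowed ii°. But Cm7 (C–Eb–G–Bb) is foreign: the diatonic I on degree 1 is C, whereas Cm7 comes from C minor. It is labeled i7.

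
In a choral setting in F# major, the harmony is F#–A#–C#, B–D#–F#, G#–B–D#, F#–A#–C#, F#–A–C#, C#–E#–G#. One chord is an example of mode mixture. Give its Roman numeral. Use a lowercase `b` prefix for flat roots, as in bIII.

i

The diatonic triads in F# major are F#, G#m, A#m, B, C#, D#m, E#dim. F#–A#–C# = F#, B–D#–F# = B, G#–B–D# = G#m and C#–E#–G# = C# all belong to that set. But F#–A–C# is foreign: the diatonic I on degree 1 is F#, whereas F#m comes from F# minor. It is labeled i.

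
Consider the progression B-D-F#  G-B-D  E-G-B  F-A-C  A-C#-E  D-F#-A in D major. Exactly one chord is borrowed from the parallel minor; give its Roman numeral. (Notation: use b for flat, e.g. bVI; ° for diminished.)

bIII

In D major the diatonic chords are D, Em, F#m, G, A, Bm, C#dim. Of the given chords, B–D–F# = Bm, G–B–D = G, E–G–B = Em, A–C#–E = A and D–F#–A = D are diatonic. But F–A–C is foreign: the diatonic iii on degree 3 is F#m, whereas F comes from D minor. It is labeled bIII.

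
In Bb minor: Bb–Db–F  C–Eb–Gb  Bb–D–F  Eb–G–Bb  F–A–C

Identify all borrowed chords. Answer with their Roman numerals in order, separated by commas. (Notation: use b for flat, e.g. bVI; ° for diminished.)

In Bb minor (with V from harmonic minor) the diatonic chords are Bbm, Cdim, Db, Ebm, F, Gb, Ab. Bb–Db–F = Bbm, C–Eb–Gb = Cdim and F–A–C = F all belong to that set. Bb–D–F doesn't fit — on degree 1 Bb minor would have Bbm (i). Bb is the degree-1 chord of Bb major, so it is the borrowed I. But Eb–G–Bb is foreign: the diatonic iv on degree 4 is Ebm, whereas Eb comes from Bb major. It is labeled IV.

I, IV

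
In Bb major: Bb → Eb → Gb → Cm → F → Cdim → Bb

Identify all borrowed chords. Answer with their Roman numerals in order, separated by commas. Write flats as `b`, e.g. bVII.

Bb major has the diatonic set Bb, Cm, Dm, Eb, F, Gm, Adim. Of the given chords, Bb, Eb, Cm and F are diatonic. Gb (Gb–Bb–Db) doesn't fit — on degree 6 Bb major would have Gm (vi). Gb is the degree-6 chord of Bb minor, so it is the borrowed bVI. But Cdim (C–Eb–Gb) is foreign: the diatonic ii on degree 2 is Cm, whereas Cdim comes from Bb minor. It is labeled ii°.

bVI, ii°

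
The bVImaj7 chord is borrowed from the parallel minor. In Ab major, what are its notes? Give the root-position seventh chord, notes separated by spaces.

Fb Ab Cb Eb

bVImaj7 is built on the lowered scale degree 6. In Ab major degree 6 is F; lowered it becomes Fb. Stacking thirds in Ab minor on Fb gives Fb–Ab–Cb–Eb.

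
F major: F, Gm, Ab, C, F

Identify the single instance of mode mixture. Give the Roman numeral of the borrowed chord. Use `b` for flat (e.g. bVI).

bIII

In F major the diatonic chords are F, Gm, Am, Bb, C, Dm, Edim. Of the given chords, F, Gm and C are diatonic. But Ab (Ab–C–Eb) is foreign: the diatonic iii on degree 3 is Am, whereas Ab comes from F minor. It is labeled bIII.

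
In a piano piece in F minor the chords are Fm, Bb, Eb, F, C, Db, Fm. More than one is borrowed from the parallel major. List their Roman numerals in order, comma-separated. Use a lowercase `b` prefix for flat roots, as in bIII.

IV, I

In F minor (with V from harmonic minor) the diatonic chords are Fm, Gdim, Ab, Bbm, C, Db, Eb. Fm, Eb, C and Db are all diatonic. Bb (Bb–D–F) is not: scale degree 4 in F minor carries Bbm (iv). In F major the chord on that degree is Bb, so here it functions as IV, borrowed from the parallel major. But F (F–A–C) is foreign: the diatonic i on degree 1 is Fm, whereas F comes from F major. It is labeled I.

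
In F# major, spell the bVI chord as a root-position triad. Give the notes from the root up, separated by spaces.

Scale degree 6 in F# major is D#. bVI uses the lowered form, D, taken from F# minor. In F# minor the chord on D is D–F#–A.

D F# A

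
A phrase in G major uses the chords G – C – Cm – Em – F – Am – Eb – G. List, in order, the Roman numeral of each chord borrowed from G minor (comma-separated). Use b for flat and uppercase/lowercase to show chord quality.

iv, bVII, bVI

The diatonic triads in G major are G, Am, Bm, C, D, Em, F#dim. Of the given chords, G, C, Em and Am are diatonic. Cm (C–Eb–G) is not: scale degree 4 in G major carries C (IV). In G minor the chord on that degree is Cm, so here it functions as iv, borrowed from the parallel minor. But F (F–A–C) is foreign: the diatonic vii° on degree 7 is F#dim, whereas F comes from G minor. It is labeled bVII. But Eb (Eb–G–Bb) is foreign: the diatonic vi on degree 6 is Em, whereas Eb comes from G minor. It is labeled bVI.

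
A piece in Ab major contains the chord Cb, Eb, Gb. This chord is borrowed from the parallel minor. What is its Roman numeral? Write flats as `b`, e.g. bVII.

Cb is the lowered form of scale degree 3 in Ab major (the diatonic degree 3 is C). Cb–Eb–Gb is a major chord — the form found in Ab minor, not the diatonic iii (Cm). Borrowed into Ab major it is written bIII.

bIII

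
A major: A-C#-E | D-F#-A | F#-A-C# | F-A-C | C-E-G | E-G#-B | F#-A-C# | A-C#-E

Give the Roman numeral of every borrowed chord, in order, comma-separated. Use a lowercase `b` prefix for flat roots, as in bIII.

A major has the diatonic set A, Bm, C#m, D, E, F#m, G#dim. Of the given chords, A–C#–E = A, D–F#–A = D, F#–A–C# = F#m and E–G#–B = E are diatonic. But F–A–C is foreign: the diatonic vi on degree 6 is F#m, whereas F comes from A minor. It is labeled bVI. C–E–G is not: scale degree 3 in A major carries C#m (iii). In A minor the chord on that degree is C, so here it functions as bIII, borrowed from the parallel minor.

bVI, bIII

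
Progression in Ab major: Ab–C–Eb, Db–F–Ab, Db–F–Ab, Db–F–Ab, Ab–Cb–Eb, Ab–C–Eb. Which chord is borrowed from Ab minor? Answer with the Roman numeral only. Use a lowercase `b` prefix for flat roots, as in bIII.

i

Ab major has the diatonic set Ab, Bbm, Cm, Db, Eb, Fm, Gdim. Of the given chords, Ab–C–Eb = Ab and Db–F–Ab = Db are diatonic. Ab–Cb–Eb doesn't fit — on degree 1 Ab major would have Ab (I). Abm is the degree-1 chord of Ab minor, so it is the borrowed i.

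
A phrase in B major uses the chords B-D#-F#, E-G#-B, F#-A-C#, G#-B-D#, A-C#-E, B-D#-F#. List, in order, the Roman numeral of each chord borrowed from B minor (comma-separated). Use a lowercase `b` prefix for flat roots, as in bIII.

v, bVII

In B major the diatonic chords are B, C#m, D#m, E, F#, G#m, A#dim. B–D#–F# = B, E–G#–B = E and G#–B–D# = G#m all belong to that set. F#–A–C# is not: scale degree 5 in B major carries F# (V). In B minor the chord on that degree is F#m, so here it functions as v, borrowed from the parallel minor. A–C#–E is not: scale degree 7 in B major carries A#dim (vii°). In B minor the chord on that degree is A, so here it functions as bVII, borrowed from the parallel minor.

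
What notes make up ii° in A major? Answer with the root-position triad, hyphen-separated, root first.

B-D-F

The root, B, is scale degree 2 — the same note in A major and A minor; only the chord quality changes. In A minor the chord on B is B–D–F.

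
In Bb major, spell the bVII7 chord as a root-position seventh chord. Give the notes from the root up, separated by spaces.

The root of bVII7 is the lowered 7th degree: A becomes Ab. Building the dominant-seventh chord from the parallel minor on Ab: Ab–C–Eb–Gb.

Ab C Eb Gb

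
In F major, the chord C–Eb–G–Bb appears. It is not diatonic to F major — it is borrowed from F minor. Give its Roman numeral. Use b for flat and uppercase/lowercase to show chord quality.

C is scale degree 5 in F major. Diatonically F major has C (V) on that degree; C–Eb–G–Bb is instead the minor-seventh chord native to F minor, so it takes the label v7.

v7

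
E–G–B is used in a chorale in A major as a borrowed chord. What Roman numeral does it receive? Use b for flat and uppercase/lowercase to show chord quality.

v

The root E is the diatonic 5th degree of A major; the borrowing shows in the chord quality. Diatonically A major has E (V) on that degree; E–G–B is instead the minor chord native to A minor, so it takes the label v.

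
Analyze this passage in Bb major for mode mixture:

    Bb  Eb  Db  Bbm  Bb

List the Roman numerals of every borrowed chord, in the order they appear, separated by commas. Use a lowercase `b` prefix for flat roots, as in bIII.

Bb major has the diatonic set Bb, Cm, Dm, Eb, F, Gm, Adim. Bb and Eb are both diatonic. But Db (Db–F–Ab) is foreign: the diatonic iii on degree 3 is Dm, whereas Db comes from Bb minor. It is labeled bIII. Bbm (Bb–Db–F) doesn't fit — on degree 1 Bb major would have Bb (I). Bbm is the degree-1 chord of Bb minor, so it is the borrowed i.

bIII, i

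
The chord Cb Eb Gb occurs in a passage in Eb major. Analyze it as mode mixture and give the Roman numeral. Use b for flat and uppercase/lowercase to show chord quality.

In Eb major scale degree 6 is C; Cb is its lowered form, from Eb minor. Diatonically Eb major has Cm (vi) on that degree; Cb–Eb–Gb is instead the major chord native to Eb minor, so it takes the label bVI.

bVI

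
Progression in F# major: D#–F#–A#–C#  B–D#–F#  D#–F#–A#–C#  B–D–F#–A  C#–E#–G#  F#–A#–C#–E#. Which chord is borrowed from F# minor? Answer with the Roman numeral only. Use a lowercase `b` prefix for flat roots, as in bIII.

iv7

The diatonic triads in F# major are F#, G#m, A#m, B, C#, D#m, E#dim. D#–F#–A#–C# = D#m7, B–D#–F# = B, C#–E#–G# = C# and F#–A#–C#–E# = F#maj7 are all diatonic. But B–D–F#–A is foreign: the diatonic IV on degree 4 is B, whereas Bm7 comes from F# minor. It is labeled iv7.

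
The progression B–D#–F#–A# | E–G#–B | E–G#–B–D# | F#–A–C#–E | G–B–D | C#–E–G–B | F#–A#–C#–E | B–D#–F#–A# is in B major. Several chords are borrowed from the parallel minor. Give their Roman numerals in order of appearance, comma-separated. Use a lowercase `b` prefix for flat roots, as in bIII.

v7, bVI, iiø7

The diatonic triads in B major are B, C#m, D#m, E, F#, G#m, A#dim. B–D#–F#–A# = Bmaj7, E–G#–B = E, E–G#–B–D# = Emaj7 and F#–A#–C#–E = F#7 all belong to that set. But F#–A–C#–E is foreign: the diatonic V on degree 5 is F#, whereas F#m7 comes from B minor. It is labeled v7. G–B–D doesn't fit — on degree 6 B major would have G#m (vi). G is the degree-6 chord of B minor, so it is the borrowed bVI. C#–E–G–B is not: scale degree 2 in B major carries C#m (ii). In B minor the chord on that degree is C#m7b5, so here it functions as iiø7, borrowed from the parallel minor.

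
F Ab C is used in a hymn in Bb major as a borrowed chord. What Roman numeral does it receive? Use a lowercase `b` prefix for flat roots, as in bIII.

v

F is scale degree 5 in Bb major. Diatonically Bb major has F (V) on that degree; F–Ab–C is instead the minor chord native to Bb minor, so it takes the label v.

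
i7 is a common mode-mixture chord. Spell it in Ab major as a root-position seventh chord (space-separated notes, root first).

The root, Ab, is scale degree 1 — the same note in Ab major and Ab minor; only the chord quality changes. Building the minor-seventh chord from the parallel minor on Ab: Ab–Cb–Eb–Gb.

Ab Cb Eb Gb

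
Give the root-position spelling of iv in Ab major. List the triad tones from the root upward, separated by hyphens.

Db-Fb-Ab

iv is built on scale degree 4, which is Db in both Ab major and its parallel. Building the minor chord from the parallel minor on Db: Db–Fb–Ab.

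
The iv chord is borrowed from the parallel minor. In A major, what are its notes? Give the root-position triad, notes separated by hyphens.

D-F-A

The root, D, is scale degree 4 — the same note in A major and A minor; only the chord quality changes. In A minor the chord on D is D–F–A.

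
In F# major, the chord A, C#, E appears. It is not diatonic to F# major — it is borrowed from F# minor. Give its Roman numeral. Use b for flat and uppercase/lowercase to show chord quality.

In F# major scale degree 3 is A#; A is its lowered form, from F# minor. A–C#–E is a major chord — the form found in F# minor, not the diatonic iii (A#m). Borrowed into F# major it is written bIII.

bIII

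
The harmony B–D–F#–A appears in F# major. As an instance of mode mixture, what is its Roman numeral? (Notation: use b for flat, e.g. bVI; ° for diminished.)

The root B is the diatonic 4th degree of F# major; the borrowing shows in the chord quality. B–D–F#–A is a minor-seventh chord — the form found in F# minor, not the diatonic IV (B). Borrowed into F# major it is written iv7.

iv7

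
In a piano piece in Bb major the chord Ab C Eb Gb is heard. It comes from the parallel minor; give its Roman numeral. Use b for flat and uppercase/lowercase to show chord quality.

Ab is the lowered form of scale degree 7 in Bb major (the diatonic degree 7 is A). The diatonic chord on degree 7 would be Adim (vii°), but Ab–C–Eb–Gb is the dominant-seventh chord from Bb minor. As a borrowed chord it is labeled bVII7.

bVII7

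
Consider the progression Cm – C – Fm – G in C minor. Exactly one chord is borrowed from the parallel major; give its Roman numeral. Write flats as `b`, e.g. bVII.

In C minor (with V from harmonic minor) the diatonic chords are Cm, Ddim, Eb, Fm, G, Ab, Bb. Of the given chords, Cm, Fm and G are diatonic. But C (C–E–G) is foreign: the diatonic i on degree 1 is Cm, whereas C comes from C major. It is labeled I.

I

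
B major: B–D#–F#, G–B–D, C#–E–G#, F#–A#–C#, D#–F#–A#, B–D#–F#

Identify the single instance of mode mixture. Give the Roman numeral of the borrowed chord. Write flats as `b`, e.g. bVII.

The diatonic triads in B major are B, C#m, D#m, E, F#, G#m, A#dim. Of the given chords, B–D#–F# = B, C#–E–G# = C#m, F#–A#–C# = F# and D#–F#–A# = D#m are diatonic. But G–B–D is foreign: the diatonic vi on degree 6 is G#m, whereas G comes from B minor. It is labeled bVI.

bVI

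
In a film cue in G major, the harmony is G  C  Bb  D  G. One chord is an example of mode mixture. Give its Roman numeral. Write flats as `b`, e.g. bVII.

The diatonic triads in G major are G, Am, Bm, C, D, Em, F#dim. G, C and D all belong to that set. Bb (Bb–D–F) doesn't fit — on degree 3 G major would have Bm (iii). Bb is the degree-3 chord of G minor, so it is the borrowed bIII.

bIII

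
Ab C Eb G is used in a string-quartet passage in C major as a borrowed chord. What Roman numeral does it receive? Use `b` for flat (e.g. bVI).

Ab is the lowered form of scale degree 6 in C major (the diatonic degree 6 is A). Ab–C–Eb–G is a major-seventh chord — the form found in C minor, not the diatonic vi (Am). Borrowed into C major it is written bVImaj7.

bVImaj7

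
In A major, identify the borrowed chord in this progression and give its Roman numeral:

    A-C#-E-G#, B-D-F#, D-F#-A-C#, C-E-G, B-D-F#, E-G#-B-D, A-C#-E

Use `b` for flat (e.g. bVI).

In A major the diatonic chords are A, Bm, C#m, D, E, F#m, G#dim. Of the given chords, A–C#–E–G# = Amaj7, B–D–F# = Bm, D–F#–A–C# = Dmaj7, E–G#–B–D = E7 and A–C#–E = A are diatonic. C–E–G doesn't fit — on degree 3 A major would have C#m (iii). C is the degree-3 chord of A minor, so it is the borrowed bIII.

bIII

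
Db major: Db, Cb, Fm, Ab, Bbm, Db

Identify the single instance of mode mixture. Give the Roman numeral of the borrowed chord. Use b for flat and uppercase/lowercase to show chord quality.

bVII

In Db major the diatonic chords are Db, Ebm, Fm, Gb, Ab, Bbm, Cdim. Of the given chords, Db, Fm, Ab and Bbm are diatonic. Cb (Cb–Eb–Gb) is not: scale degree 7 in Db major carries Cdim (vii°). In Db minor the chord on that degree is Cb, so here it functions as bVII, borrowed from the parallel minor.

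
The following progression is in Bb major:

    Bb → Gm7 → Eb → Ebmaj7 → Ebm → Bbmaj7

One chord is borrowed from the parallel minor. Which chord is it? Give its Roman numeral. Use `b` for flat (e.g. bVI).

iv

In Bb major the diatonic chords are Bb, Cm, Dm, Eb, F, Gm, Adim. Of the given chords, Bb, Gm7, Eb, Ebmaj7 and Bbmaj7 are diatonic. Ebm (Eb–Gb–Bb) is not: scale degree 4 in Bb major carries Eb (IV). In Bb minor the chord on that degree is Ebm, so here it functions as iv, borrowed from the parallel minor.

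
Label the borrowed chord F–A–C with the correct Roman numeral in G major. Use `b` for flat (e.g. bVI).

bVII

F is the lowered form of scale degree 7 in G major (the diatonic degree 7 is F#). F–A–C is a major chord — the form found in G minor, not the diatonic vii° (F#dim). Borrowed into G major it is written bVII.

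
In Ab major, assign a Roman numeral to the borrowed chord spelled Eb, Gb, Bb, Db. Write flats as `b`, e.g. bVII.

v7

The root Eb is the diatonic 5th degree of Ab major; the borrowing shows in the chord quality. The diatonic chord on degree 5 would be Eb (V), but Eb–Gb–Bb–Db is the minor-seventh chord from Ab minor. As a borrowed chord it is labeled v7.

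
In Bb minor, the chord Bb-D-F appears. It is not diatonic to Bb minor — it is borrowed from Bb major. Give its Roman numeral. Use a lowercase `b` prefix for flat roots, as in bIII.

I

The root Bb is the diatonic 1st degree of Bb minor; the borrowing shows in the chord quality. Bb–D–F is a major chord — the form found in Bb major, not the diatonic i (Bbm). Borrowed into Bb minor it is written I.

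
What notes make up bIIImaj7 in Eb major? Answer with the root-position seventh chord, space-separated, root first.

bIIImaj7 is built on the lowered scale degree 3. In Eb major degree 3 is G; lowered it becomes Gb. In Eb minor the chord on Gb is Gb–Bb–Db–F.

Gb Bb Db F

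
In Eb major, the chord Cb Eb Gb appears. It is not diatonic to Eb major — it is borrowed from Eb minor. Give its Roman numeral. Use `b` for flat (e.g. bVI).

bVI

In Eb major scale degree 6 is C; Cb is its lowered form, from Eb minor. Diatonically Eb major has Cm (vi) on that degree; Cb–Eb–Gb is instead the major chord native to Eb minor, so it takes the label bVI.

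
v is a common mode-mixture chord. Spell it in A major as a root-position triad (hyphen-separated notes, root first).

E-G-B

The root, E, is scale degree 5 — the same note in A major and A minor; only the chord quality changes. Building the minor chord from the parallel minor on E: E–G–B.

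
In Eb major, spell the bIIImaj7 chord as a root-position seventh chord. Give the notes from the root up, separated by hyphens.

Scale degree 3 in Eb major is G. bIIImaj7 uses the lowered form, Gb, taken from Eb minor. In Eb minor the chord on Gb is Gb–Bb–Db–F.

Gb-Bb-Db-F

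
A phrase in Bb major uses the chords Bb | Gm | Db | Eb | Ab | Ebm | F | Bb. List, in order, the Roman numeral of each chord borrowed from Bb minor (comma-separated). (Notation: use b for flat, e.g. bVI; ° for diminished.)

In Bb major the diatonic chords are Bb, Cm, Dm, Eb, F, Gm, Adim. Bb, Gm, Eb and F are all diatonic. Db (Db–F–Ab) doesn't fit — on degree 3 Bb major would have Dm (iii). Db is the degree-3 chord of Bb minor, so it is the borrowed bIII. Ab (Ab–C–Eb) doesn't fit — on degree 7 Bb major would have Adim (vii°). Ab is the degree-7 chord of Bb minor, so it is the borrowed bVII. Ebm (Eb–Gb–Bb) is not: scale degree 4 in Bb major carries Eb (IV). In Bb minor the chord on that degree is Ebm, so here it functions as iv, borrowed from the parallel minor.

bIII, bVII, iv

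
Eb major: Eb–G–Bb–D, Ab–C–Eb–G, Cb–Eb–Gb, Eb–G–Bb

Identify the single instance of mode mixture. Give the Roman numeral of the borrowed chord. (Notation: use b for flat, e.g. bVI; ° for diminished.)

In Eb major the diatonic chords are Eb, Fm, Gm, Ab, Bb, Cm, Ddim. Of the given chords, Eb–G–Bb–D = Ebmaj7, Ab–C–Eb–G = Abmaj7 and Eb–G–Bb = Eb are diatonic. Cb–Eb–Gb doesn't fit — on degree 6 Eb major would have Cm (vi). Cb is the degree-6 chord of Eb minor, so it is the borrowed bVI.

bVI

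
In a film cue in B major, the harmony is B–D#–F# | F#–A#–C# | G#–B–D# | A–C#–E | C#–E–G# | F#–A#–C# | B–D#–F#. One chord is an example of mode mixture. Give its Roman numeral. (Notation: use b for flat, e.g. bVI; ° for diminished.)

bVII

The diatonic triads in B major are B, C#m, D#m, E, F#, G#m, A#dim. Of the given chords, B–D#–F# = B, F#–A#–C# = F#, G#–B–D# = G#m and C#–E–G# = C#m are diatonic. A–C#–E doesn't fit — on degree 7 B major would have A#dim (vii°). A is the degree-7 chord of B minor, so it is the borrowed bVII.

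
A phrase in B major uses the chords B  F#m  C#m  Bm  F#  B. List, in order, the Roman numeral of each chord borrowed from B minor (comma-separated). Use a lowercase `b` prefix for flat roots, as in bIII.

B major has the diatonic set B, C#m, D#m, E, F#, G#m, A#dim. B, C#m and F# are all diatonic. But F#m (F#–A–C#) is foreign: the diatonic V on degree 5 is F#, whereas F#m comes from B minor. It is labeled v. But Bm (B–D–F#) is foreign: the diatonic I on degree 1 is B, whereas Bm comes from B minor. It is labeled i.

v, i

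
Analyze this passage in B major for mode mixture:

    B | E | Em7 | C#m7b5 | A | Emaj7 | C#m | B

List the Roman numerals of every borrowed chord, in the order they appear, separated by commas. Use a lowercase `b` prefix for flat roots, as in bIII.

iv7, iiø7, bVII

B major has the diatonic set B, C#m, D#m, E, F#, G#m, A#dim. Of the given chords, B, E, Emaj7 and C#m are diatonic. But Em7 (E–G–B–D) is foreign: the diatonic IV on degree 4 is E, whereas Em7 comes from B minor. It is labeled iv7. C#m7b5 (C#–E–G–B) is not: scale degree 2 in B major carries C#m (ii). In B minor the chord on that degree is C#m7b5, so here it functions as iiø7, borrowed from the parallel minor. But A (A–C#–E) is foreign: the diatonic vii° on degree 7 is A#dim, whereas A comes from B minor. It is labeled bVII.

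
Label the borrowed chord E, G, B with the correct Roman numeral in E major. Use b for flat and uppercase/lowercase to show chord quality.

i

E is scale degree 1 in E major. The diatonic chord on degree 1 would be E (I), but E–G–B is the minor chord from E minor. As a borrowed chord it is labeled i.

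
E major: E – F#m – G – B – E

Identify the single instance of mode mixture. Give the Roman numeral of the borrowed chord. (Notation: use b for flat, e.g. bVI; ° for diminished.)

bIII

The diatonic triads in E major are E, F#m, G#m, A, B, C#m, D#dim. Of the given chords, E, F#m and B are diatonic. G (G–B–D) doesn't fit — on degree 3 E major would have G#m (iii). G is the degree-3 chord of E minor, so it is the borrowed bIII.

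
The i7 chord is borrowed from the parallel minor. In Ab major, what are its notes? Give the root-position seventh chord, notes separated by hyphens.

i7 is built on scale degree 1, which is Ab in both Ab major and its parallel. In Ab minor the chord on Ab is Ab–Cb–Eb–Gb.

Ab-Cb-Eb-Gb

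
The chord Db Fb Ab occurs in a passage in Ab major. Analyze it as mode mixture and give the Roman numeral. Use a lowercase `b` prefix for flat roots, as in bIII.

iv

Db is scale degree 4 in Ab major. The diatonic chord on degree 4 would be Db (IV), but Db–Fb–Ab is the minor chord from Ab minor. As a borrowed chord it is labeled iv.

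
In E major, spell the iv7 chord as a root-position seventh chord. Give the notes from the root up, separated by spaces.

iv7 is built on scale degree 4, which is A in both E major and its parallel. Stacking thirds in E minor on A gives A–C–E–G.

A C E G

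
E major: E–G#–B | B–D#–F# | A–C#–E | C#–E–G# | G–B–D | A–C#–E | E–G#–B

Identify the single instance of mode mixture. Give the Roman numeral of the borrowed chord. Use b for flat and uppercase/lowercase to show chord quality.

E major has the diatonic set E, F#m, G#m, A, B, C#m, D#dim. Of the given chords, E–G#–B = E, B–D#–F# = B, A–C#–E = A and C#–E–G# = C#m are diatonic. G–B–D is not: scale degree 3 in E major carries G#m (iii). In E minor the chord on that degree is G, so here it functions as bIII, borrowed from the parallel minor.

bIII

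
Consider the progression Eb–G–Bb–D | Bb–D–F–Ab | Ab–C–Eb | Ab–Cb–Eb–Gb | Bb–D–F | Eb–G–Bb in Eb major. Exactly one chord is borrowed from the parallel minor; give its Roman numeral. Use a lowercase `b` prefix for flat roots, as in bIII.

The diatonic triads in Eb major are Eb, Fm, Gm, Ab, Bb, Cm, Ddim. Of the given chords, Eb–G–Bb–D = Ebmaj7, Bb–D–F–Ab = Bb7, Ab–C–Eb = Ab, Bb–D–F = Bb and Eb–G–Bb = Eb are diatonic. Ab–Cb–Eb–Gb is not: scale degree 4 in Eb major carries Ab (IV). In Eb minor the chord on that degree is Abm7, so here it functions as iv7, borrowed from the parallel minor.

iv7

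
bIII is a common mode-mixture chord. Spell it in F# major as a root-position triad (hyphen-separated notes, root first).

The root of bIII is the lowered 3rd degree: A# becomes A. In F# minor the chord on A is A–C#–E.

A-C#-E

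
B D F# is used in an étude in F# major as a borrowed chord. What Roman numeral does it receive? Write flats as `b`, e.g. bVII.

The root B is the diatonic 4th degree of F# major; the borrowing shows in the chord quality. Diatonically F# major has B (IV) on that degree; B–D–F# is instead the minor chord native to F# minor, so it takes the label iv.

iv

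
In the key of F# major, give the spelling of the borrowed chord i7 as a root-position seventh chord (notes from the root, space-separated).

The root, F#, is scale degree 1 — the same note in F# major and F# minor; only the chord quality changes. In F# minor the chord on F# is F#–A–C#–E.

F# A C# E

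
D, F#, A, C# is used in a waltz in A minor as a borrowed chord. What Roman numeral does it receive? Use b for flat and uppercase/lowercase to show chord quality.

The root D is the diatonic 4th degree of A minor; the borrowing shows in the chord quality. The diatonic chord on degree 4 would be Dm (iv), but D–F#–A–C# is the major-seventh chord from A major. As a borrowed chord it is labeled IVmaj7.

IVmaj7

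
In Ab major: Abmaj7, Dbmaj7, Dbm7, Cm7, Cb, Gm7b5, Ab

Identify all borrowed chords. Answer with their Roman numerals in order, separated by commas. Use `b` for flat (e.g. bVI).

iv7, bIII

In Ab major the diatonic chords are Ab, Bbm, Cm, Db, Eb, Fm, Gdim. Abmaj7, Dbmaj7, Cm7, Gm7b5 and Ab are all diatonic. Dbm7 (Db–Fb–Ab–Cb) doesn't fit — on degree 4 Ab major would have Db (IV). Dbm7 is the degree-4 chord of Ab minor, so it is the borrowed iv7. But Cb (Cb–Eb–Gb) is foreign: the diatonic iii on degree 3 is Cm, whereas Cb comes from Ab minor. It is labeled bIII.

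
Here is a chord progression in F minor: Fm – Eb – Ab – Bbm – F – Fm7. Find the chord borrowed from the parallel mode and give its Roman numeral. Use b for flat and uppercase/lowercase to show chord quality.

I

The diatonic triads in F minor (with V from harmonic minor) are Fm, Gdim, Ab, Bbm, C, Db, Eb. Of the given chords, Fm, Eb, Ab, Bbm and Fm7 are diatonic. But F (F–A–C) is foreign: the diatonic i on degree 1 is Fm, whereas F comes from F major. It is labeled I.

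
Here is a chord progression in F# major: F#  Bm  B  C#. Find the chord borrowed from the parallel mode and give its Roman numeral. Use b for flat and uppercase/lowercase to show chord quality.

iv

In F# major the diatonic chords are F#, G#m, A#m, B, C#, D#m, E#dim. F#, B and C# all belong to that set. Bm (B–D–F#) is not: scale degree 4 in F# major carries B (IV). In F# minor the chord on that degree is Bm, so here it functions as iv, borrowed from the parallel minor.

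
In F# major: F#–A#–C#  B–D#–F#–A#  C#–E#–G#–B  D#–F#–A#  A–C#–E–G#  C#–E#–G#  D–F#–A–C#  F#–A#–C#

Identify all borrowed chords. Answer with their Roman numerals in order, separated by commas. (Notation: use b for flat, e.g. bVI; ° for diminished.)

F# major has the diatonic set F#, G#m, A#m, B, C#, D#m, E#dim. F#–A#–C# = F#, B–D#–F#–A# = Bmaj7, C#–E#–G#–B = C#7, D#–F#–A# = D#m and C#–E#–G# = C# are all diatonic. A–C#–E–G# doesn't fit — on degree 3 F# major would have A#m (iii). Amaj7 is the degree-3 chord of F# minor, so it is the borrowed bIIImaj7. D–F#–A–C# is not: scale degree 6 in F# major carries D#m (vi). In F# minor the chord on that degree is Dmaj7, so here it functions as bVImaj7, borrowed from the parallel minor.

bIIImaj7, bVImaj7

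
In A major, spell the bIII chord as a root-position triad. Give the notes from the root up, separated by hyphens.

C-E-G

bIII is built on the lowered scale degree 3. In A major degree 3 is C#; lowered it becomes C. Building the major chord from the parallel minor on C: C–E–G.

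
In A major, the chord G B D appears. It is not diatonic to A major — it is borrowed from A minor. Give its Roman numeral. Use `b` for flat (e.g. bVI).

The root G is the lowered 7th scale degree — diatonically A major has G# there. Diatonically A major has G#dim (vii°) on that degree; G–B–D is instead the major chord native to A minor, so it takes the label bVII.

bVII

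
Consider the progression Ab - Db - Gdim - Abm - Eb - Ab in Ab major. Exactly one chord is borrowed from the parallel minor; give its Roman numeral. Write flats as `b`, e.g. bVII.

i

Ab major has the diatonic set Ab, Bbm, Cm, Db, Eb, Fm, Gdim. Ab, Db, Gdim and Eb all belong to that set. Abm (Ab–Cb–Eb) is not: scale degree 1 in Ab major carries Ab (I). In Ab minor the chord on that degree is Abm, so here it functions as i, borrowed from the parallel minor.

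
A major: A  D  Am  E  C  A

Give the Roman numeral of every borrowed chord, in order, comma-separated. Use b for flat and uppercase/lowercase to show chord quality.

i, bIII

The diatonic triads in A major are A, Bm, C#m, D, E, F#m, G#dim. A, D and E are all diatonic. Am (A–C–E) is not: scale degree 1 in A major carries A (I). In A minor the chord on that degree is Am, so here it functions as i, borrowed from the parallel minor. But C (C–E–G) is foreign: the diatonic iii on degree 3 is C#m, whereas C comes from A minor. It is labeled bIII.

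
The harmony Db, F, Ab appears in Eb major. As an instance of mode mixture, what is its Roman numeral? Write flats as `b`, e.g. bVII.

In Eb major scale degree 7 is D; Db is its lowered form, from Eb minor. Diatonically Eb major has Ddim (vii°) on that degree; Db–F–Ab is instead the major chord native to Eb minor, so it takes the label bVII.

bVII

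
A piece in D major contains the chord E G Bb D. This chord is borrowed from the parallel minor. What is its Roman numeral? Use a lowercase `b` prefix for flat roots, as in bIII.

iiø7

The root E is the diatonic 2nd degree of D major; the borrowing shows in the chord quality. E–G–Bb–D is a half-diminished-seventh chord — the form found in D minor, not the diatonic ii (Em). Borrowed into D major it is written iiø7.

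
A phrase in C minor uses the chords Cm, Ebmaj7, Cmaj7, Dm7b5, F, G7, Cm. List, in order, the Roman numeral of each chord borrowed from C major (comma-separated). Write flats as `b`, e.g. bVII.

In C minor (with V from harmonic minor) the diatonic chords are Cm, Ddim, Eb, Fm, G, Ab, Bb. Cm, Ebmaj7, Dm7b5 and G7 all belong to that set. But Cmaj7 (C–E–G–B) is foreign: the diatonic i on degree 1 is Cm, whereas Cmaj7 comes from C major. It is labeled Imaj7. But F (F–A–C) is foreign: the diatonic iv on degree 4 is Fm, whereas F comes from C major. It is labeled IV.

Imaj7, IV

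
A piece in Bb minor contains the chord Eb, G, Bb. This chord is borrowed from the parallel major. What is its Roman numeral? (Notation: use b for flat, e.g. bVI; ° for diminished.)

The root Eb is the diatonic 4th degree of Bb minor; the borrowing shows in the chord quality. Eb–G–Bb is a major chord — the form found in Bb major, not the diatonic iv (Ebm). Borrowed into Bb minor it is written IV.

IV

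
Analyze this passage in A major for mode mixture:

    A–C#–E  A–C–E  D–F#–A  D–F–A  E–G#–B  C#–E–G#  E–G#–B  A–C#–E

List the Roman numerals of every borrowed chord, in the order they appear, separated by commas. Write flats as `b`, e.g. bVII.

In A major the diatonic chords are A, Bm, C#m, D, E, F#m, G#dim. Of the given chords, A–C#–E = A, D–F#–A = D, E–G#–B = E and C#–E–G# = C#m are diatonic. But A–C–E is foreign: the diatonic I on degree 1 is A, whereas Am comes from A minor. It is labeled i. D–F–A is not: scale degree 4 in A major carries D (IV). In A minor the chord on that degree is Dm, so here it functions as iv, borrowed from the parallel minor.

i, iv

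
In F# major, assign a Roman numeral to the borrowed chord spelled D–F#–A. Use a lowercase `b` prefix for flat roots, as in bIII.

bVI

D is the lowered form of scale degree 6 in F# major (the diatonic degree 6 is D#). The diatonic chord on degree 6 would be D#m (vi), but D–F#–A is the major chord from F# minor. As a borrowed chord it is labeled bVI.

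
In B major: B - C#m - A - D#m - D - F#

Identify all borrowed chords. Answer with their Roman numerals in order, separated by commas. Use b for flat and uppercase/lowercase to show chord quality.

bVII, bIII

In B major the diatonic chords are B, C#m, D#m, E, F#, G#m, A#dim. B, C#m, D#m and F# all belong to that set. A (A–C#–E) doesn't fit — on degree 7 B major would have A#dim (vii°). A is the degree-7 chord of B minor, so it is the borrowed bVII. D (D–F#–A) is not: scale degree 3 in B major carries D#m (iii). In B minor the chord on that degree is D, so here it functions as bIII, borrowed from the parallel minor.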